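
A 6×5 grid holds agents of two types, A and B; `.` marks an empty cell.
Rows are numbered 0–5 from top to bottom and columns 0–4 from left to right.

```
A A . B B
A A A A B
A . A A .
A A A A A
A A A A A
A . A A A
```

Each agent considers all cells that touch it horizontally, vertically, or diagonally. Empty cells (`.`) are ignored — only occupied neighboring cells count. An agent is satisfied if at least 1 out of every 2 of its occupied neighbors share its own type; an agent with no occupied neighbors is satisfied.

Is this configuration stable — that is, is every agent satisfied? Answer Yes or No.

Yes

(0,0)A 3/3 ✓
(0,1)A 4/4 ✓
(0,3)B 2/4 ✓
(0,4)B 2/3 ✓
(1,0)A 4/4 ✓
(1,1)A 6/6 ✓
(1,2)A 5/6 ✓
(1,3)A 3/6 ✓
(1,4)B 2/4 ✓
(2,0)A 4/4 ✓
(2,2)A 7/7 ✓
(2,3)A 6/7 ✓
(3,0)A 4/4 ✓
(3,1)A 7/7 ✓
(3,2)A 7/7 ✓
(3,3)A 7/7 ✓
(3,4)A 4/4 ✓
(4,0)A 4/4 ✓
(4,1)A 7/7 ✓
(4,2)A 7/7 ✓
(4,3)A 8/8 ✓
(4,4)A 5/5 ✓
(5,0)A 2/2 ✓
(5,2)A 4/4 ✓
(5,3)A 5/5 ✓
(5,4)A 3/3 ✓
All meet the threshold, so the configuration is stable.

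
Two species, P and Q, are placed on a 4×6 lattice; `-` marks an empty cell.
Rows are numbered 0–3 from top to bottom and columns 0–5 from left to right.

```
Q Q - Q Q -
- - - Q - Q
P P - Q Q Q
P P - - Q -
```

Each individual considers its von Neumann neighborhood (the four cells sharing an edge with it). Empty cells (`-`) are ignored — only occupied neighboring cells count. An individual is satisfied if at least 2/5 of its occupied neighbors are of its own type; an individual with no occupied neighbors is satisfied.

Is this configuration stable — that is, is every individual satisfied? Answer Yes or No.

(0,0)Q 1/1 ok
(0,1)Q 1/1 ok
(0,3)Q 2/2 ok
(0,4)Q 1/1 ok
(1,3)Q 2/2 ok
(1,5)Q 1/1 ok
(2,0)P 2/2 ok
(2,1)P 2/2 ok
(2,3)Q 2/2 ok
(2,4)Q 3/3 ok
(2,5)Q 2/2 ok
(3,0)P 2/2 ok
(3,1)P 2/2 ok
(3,4)Q 1/1 ok
All meet the threshold, so the configuration is stable.

Yes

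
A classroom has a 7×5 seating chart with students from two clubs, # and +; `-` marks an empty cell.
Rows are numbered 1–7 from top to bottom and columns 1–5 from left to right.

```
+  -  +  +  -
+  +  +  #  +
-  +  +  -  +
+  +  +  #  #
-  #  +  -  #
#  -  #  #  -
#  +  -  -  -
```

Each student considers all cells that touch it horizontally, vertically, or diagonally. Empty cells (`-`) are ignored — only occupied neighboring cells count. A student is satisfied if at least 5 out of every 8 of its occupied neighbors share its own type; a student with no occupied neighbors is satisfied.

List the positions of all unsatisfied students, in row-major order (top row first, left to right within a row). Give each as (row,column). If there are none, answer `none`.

(2,4), (3,5), (4,4), (5,2), (5,3), (6,3), (7,1), (7,2)

(1,1)+ 2/2 ✓
(1,3)+ 3/4 ✓
(1,4)+ 3/4 ✓
(2,1)+ 3/3 ✓
(2,2)+ 6/6 ✓
(2,3)+ 5/6 ✓
(2,4)# 0/6 ✗
(2,5)+ 2/3 ✓
(3,2)+ 7/7 ✓
(3,3)+ 5/7 ✓
(3,5)+ 1/4 ✗
(4,1)+ 2/3 ✓
(4,2)+ 5/6 ✓
(4,3)+ 4/6 ✓
(4,4)# 2/6 ✗
(4,5)# 2/3 ✓
(5,2)# 2/6 ✗
(5,3)+ 2/6 ✗
(5,5)# 3/3 ✓
(6,1)# 2/3 ✓
(6,3)# 2/4 ✗
(6,4)# 2/3 ✓
(7,1)# 1/2 ✗
(7,2)+ 0/3 ✗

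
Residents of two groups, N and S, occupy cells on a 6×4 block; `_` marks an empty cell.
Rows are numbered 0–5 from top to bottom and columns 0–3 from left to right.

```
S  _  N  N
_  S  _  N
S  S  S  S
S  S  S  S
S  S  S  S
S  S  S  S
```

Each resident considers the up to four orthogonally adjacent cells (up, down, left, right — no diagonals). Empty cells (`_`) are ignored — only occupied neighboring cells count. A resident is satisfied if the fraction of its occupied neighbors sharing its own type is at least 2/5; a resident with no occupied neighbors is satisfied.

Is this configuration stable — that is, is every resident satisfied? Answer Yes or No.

Yes

Row 0: (0,0)S 0/0 ✓ · (0,2)N 1/1 ✓ · (0,3)N 2/2 ✓
Row 1: (1,1)S 1/1 ✓ · (1,3)N 1/2 ✓
Row 2: (2,0)S 2/2 ✓ · (2,1)S 4/4 ✓ · (2,2)S 3/3 ✓ · (2,3)S 2/3 ✓
Row 3: (3,0)S 3/3 ✓ · (3,1)S 4/4 ✓ · (3,2)S 4/4 ✓ · (3,3)S 3/3 ✓
Row 4: (4,0)S 3/3 ✓ · (4,1)S 4/4 ✓ · (4,2)S 4/4 ✓ · (4,3)S 3/3 ✓
Row 5: (5,0)S 2/2 ✓ · (5,1)S 3/3 ✓ · (5,2)S 3/3 ✓ · (5,3)S 2/2 ✓
All meet the threshold, so the configuration is stable.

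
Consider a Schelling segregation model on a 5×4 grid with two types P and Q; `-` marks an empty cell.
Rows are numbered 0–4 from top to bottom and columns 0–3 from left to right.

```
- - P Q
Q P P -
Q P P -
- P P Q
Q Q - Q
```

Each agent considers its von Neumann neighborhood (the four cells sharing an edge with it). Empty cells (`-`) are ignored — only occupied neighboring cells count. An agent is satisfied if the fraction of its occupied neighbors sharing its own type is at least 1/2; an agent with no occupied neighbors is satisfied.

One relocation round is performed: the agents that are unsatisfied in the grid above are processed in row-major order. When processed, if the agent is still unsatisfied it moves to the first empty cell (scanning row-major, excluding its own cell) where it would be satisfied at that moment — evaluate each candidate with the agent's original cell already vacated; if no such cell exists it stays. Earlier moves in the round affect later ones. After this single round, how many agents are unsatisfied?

0

Initially unsatisfied (in order): (0,3).
  (0,3) → (0,0).
Resulting grid:
Q - P -
Q P P -
Q P P -
- P P Q
Q Q - Q
All satisfied now.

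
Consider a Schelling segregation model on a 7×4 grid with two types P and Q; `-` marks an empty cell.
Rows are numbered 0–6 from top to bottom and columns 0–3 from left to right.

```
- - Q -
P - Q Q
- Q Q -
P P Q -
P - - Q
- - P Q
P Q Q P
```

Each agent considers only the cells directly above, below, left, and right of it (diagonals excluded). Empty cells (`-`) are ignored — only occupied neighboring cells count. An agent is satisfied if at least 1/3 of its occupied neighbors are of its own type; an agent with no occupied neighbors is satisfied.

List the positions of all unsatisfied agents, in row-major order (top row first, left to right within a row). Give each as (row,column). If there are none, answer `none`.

Row 0: (0,2)Q 1/1 ✓
Row 1: (1,0)P 0/0 ✓ · (1,2)Q 3/3 ✓ · (1,3)Q 1/1 ✓
Row 2: (2,1)Q 1/2 ✓ · (2,2)Q 3/3 ✓
Row 3: (3,0)P 2/2 ✓ · (3,1)P 1/3 ✓ · (3,2)Q 1/2 ✓
Row 4: (4,0)P 1/1 ✓ · (4,3)Q 1/1 ✓
Row 5: (5,2)P 0/2 ✗ · (5,3)Q 1/3 ✓
Row 6: (6,0)P 0/1 ✗ · (6,1)Q 1/2 ✓ · (6,2)Q 1/3 ✓ · (6,3)P 0/2 ✗

(5,2), (6,0), (6,3)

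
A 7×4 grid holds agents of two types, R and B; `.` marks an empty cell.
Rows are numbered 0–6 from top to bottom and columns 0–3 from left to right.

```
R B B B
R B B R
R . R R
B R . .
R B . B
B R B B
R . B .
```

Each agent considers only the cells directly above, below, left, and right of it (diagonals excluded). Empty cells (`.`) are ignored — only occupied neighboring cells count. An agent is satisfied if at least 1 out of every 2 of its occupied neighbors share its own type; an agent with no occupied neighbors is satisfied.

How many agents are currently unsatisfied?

8

Row 0: (0,0)R 1/2 ok · (0,1)B 2/3 ok · (0,2)B 3/3 ok · (0,3)B 1/2 ok
Row 1: (1,0)R 2/3 ok · (1,1)B 2/3 ok · (1,2)B 2/4 ok · (1,3)R 1/3 unhappy
Row 2: (2,0)R 1/2 ok · (2,2)R 1/2 ok · (2,3)R 2/2 ok
Row 3: (3,0)B 0/3 unhappy · (3,1)R 0/2 unhappy
Row 4: (4,0)R 0/3 unhappy · (4,1)B 0/3 unhappy · (4,3)B 1/1 ok
Row 5: (5,0)B 0/3 unhappy · (5,1)R 0/3 unhappy · (5,2)B 2/3 ok · (5,3)B 2/2 ok
Row 6: (6,0)R 0/1 unhappy · (6,2)B 1/1 ok
Unsatisfied: (1,3), (3,0), (3,1), (4,0), (4,1), (5,0), (5,1), (6,0) — 8 in total.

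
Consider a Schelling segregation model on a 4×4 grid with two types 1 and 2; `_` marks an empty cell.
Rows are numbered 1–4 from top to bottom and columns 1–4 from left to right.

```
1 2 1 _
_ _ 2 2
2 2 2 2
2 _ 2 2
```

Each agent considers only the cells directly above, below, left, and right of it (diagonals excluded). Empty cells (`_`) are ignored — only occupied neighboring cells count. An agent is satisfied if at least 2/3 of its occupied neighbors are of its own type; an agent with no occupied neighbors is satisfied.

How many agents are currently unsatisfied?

Row 1: (1,1)1 0/1 ✗ · (1,2)2 0/2 ✗ · (1,3)1 0/2 ✗
Row 2: (2,3)2 2/3 ✓ · (2,4)2 2/2 ✓
Row 3: (3,1)2 2/2 ✓ · (3,2)2 2/2 ✓ · (3,3)2 4/4 ✓ · (3,4)2 3/3 ✓
Row 4: (4,1)2 1/1 ✓ · (4,3)2 2/2 ✓ · (4,4)2 2/2 ✓
Unsatisfied: (1,1), (1,2), (1,3) — 3 in total.

3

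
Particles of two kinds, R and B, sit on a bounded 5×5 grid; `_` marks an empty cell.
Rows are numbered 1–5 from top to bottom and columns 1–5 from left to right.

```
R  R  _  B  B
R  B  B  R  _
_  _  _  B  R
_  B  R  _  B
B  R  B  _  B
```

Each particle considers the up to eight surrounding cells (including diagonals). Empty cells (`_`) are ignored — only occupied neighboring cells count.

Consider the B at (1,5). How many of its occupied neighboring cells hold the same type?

Occupied neighbors of (1,5): (1,4)=B, (2,4)=R.
Same type (B): 1 of 2.

1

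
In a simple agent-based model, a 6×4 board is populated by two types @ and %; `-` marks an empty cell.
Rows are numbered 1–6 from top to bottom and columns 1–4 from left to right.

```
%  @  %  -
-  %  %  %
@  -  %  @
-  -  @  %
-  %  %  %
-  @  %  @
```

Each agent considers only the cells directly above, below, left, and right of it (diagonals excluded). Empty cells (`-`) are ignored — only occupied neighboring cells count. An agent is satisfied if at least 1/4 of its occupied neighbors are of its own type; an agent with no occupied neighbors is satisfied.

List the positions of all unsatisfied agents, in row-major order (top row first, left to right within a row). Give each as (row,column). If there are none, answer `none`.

(1,1), (1,2), (3,4), (4,3), (6,2), (6,4)

(1,1)% 0/1 unhappy
(1,2)@ 0/3 unhappy
(1,3)% 1/2 ok
(2,2)% 1/2 ok
(2,3)% 4/4 ok
(2,4)% 1/2 ok
(3,1)@ 0/0 ok
(3,3)% 1/3 ok
(3,4)@ 0/3 unhappy
(4,3)@ 0/3 unhappy
(4,4)% 1/3 ok
(5,2)% 1/2 ok
(5,3)% 3/4 ok
(5,4)% 2/3 ok
(6,2)@ 0/2 unhappy
(6,3)% 1/3 ok
(6,4)@ 0/2 unhappy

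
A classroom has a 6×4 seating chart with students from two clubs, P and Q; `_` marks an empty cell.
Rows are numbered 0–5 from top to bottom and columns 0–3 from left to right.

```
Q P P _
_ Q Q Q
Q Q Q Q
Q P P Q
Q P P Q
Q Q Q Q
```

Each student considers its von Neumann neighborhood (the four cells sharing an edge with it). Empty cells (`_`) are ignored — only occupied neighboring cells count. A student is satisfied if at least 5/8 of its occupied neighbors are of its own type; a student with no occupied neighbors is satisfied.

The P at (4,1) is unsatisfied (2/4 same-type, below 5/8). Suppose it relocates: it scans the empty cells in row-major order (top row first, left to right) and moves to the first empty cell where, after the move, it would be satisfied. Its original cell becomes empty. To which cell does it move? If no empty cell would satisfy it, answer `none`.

none

Vacating (4,1). Empty cells in order:
  (0,3): 1/2 same-type → still unsatisfied.
  (1,0): 0/3 same-type → still unsatisfied.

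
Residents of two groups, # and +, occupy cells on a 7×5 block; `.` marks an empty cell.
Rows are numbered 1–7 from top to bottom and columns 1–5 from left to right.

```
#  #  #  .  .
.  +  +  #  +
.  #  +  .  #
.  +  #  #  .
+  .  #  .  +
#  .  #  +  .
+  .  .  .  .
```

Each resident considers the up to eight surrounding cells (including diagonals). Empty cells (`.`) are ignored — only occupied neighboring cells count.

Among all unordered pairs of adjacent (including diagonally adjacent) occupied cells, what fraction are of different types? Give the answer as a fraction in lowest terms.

Scan each occupied cell's neighbors to the right and below (and the two forward diagonals) so each pair is counted once.
From row 1: 5 unlike of 8 pairs (running 5/8).
From row 2: 6 unlike of 10 pairs (running 11/18).
From row 3: 4 unlike of 7 pairs (running 15/25).
From row 4: 3 unlike of 7 pairs (running 18/32).
From row 5: 2 unlike of 4 pairs (running 20/36).
From row 6: 2 unlike of 2 pairs (running 22/38).
Total adjacent occupied pairs: 38; unlike-type pairs: 22.
22/38 reduces to 11/19.

11/19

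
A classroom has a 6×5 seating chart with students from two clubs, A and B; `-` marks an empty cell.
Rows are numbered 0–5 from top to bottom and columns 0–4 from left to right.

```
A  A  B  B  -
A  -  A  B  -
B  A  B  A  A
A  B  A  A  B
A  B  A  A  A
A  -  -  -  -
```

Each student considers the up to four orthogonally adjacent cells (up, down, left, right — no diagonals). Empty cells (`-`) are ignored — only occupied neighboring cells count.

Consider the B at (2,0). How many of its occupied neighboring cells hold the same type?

Occupied neighbors of (2,0): (1,0)=A, (3,0)=A, (2,1)=A.
Same type (B): 0 of 3.

0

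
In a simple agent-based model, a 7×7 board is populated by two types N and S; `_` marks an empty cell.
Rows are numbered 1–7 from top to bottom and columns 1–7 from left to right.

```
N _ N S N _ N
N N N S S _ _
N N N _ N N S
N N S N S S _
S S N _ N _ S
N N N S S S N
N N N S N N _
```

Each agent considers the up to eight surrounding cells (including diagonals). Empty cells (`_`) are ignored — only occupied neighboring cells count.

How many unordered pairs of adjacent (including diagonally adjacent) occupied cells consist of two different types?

Scan each occupied cell's neighbors to the right and below (and the two forward diagonals) so each pair is counted once.
From row 1: 6 unlike of 12 pairs (running 6/12).
From row 2: 5 unlike of 15 pairs (running 11/27).
From row 3: 7 unlike of 18 pairs (running 18/45).
From row 4: 10 unlike of 17 pairs (running 28/62).
From row 5: 11 unlike of 15 pairs (running 39/77).
From row 6: 9 unlike of 23 pairs (running 48/100).
From row 7: 2 unlike of 5 pairs (running 50/105).
Total adjacent occupied pairs: 105; unlike-type pairs: 50.

50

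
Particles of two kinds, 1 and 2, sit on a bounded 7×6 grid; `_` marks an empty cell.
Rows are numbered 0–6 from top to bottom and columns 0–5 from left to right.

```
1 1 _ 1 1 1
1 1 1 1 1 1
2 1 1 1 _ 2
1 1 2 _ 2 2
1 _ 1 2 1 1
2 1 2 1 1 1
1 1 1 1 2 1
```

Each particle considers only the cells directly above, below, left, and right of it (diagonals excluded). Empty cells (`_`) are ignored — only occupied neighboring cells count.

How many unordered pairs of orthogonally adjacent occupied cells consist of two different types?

Scan each occupied cell's neighbors to the right and below so each pair is counted once.
From row 0: 0 unlike of 8 pairs (running 0/8).
From row 1: 2 unlike of 10 pairs (running 2/18).
From row 2: 3 unlike of 7 pairs (running 5/25).
From row 3: 4 unlike of 7 pairs (running 9/32).
From row 4: 5 unlike of 8 pairs (running 14/40).
From row 5: 6 unlike of 11 pairs (running 20/51).
From row 6: 2 unlike of 5 pairs (running 22/56).
Total adjacent occupied pairs: 56; unlike-type pairs: 22.

22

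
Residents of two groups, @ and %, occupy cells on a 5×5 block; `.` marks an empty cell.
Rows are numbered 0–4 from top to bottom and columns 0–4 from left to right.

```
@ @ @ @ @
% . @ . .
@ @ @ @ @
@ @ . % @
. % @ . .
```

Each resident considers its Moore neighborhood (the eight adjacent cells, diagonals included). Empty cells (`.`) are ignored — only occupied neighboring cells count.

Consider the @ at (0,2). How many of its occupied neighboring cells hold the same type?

3

Occupied neighbors of (0,2): (0,1)=@, (0,3)=@, (1,2)=@.
Same type (@): 3 of 3.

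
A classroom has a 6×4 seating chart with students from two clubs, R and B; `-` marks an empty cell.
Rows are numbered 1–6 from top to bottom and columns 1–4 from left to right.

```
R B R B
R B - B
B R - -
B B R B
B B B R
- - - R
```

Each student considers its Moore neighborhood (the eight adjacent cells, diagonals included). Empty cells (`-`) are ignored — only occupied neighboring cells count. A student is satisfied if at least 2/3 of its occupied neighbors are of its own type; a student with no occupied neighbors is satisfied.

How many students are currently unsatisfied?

(1,1)R 1/3 unhappy
(1,2)B 1/4 unhappy
(1,3)R 0/4 unhappy
(1,4)B 1/2 unhappy
(2,1)R 2/5 unhappy
(2,2)B 2/6 unhappy
(2,4)B 1/2 unhappy
(3,1)B 3/5 unhappy
(3,2)R 2/6 unhappy
(4,1)B 4/5 ok
(4,2)B 5/7 ok
(4,3)R 2/6 unhappy
(4,4)B 1/3 unhappy
(5,1)B 3/3 ok
(5,2)B 4/5 ok
(5,3)B 3/6 unhappy
(5,4)R 2/4 unhappy
(6,4)R 1/2 unhappy
Unsatisfied: (1,1), (1,2), (1,3), (1,4), (2,1), (2,2), (2,4), (3,1), (3,2), (4,3), (4,4), (5,3), (5,4), (6,4) — 14 in total.

14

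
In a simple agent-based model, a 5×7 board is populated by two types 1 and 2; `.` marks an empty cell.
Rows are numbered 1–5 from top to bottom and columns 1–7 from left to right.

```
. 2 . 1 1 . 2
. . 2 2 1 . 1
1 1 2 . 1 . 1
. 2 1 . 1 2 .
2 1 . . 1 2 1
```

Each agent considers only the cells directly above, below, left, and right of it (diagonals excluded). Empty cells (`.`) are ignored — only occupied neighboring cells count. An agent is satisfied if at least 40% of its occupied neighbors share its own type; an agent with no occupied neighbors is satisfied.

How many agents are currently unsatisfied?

10

(1,2)2 0/0 ✓
(1,4)1 1/2 ✓
(1,5)1 2/2 ✓
(1,7)2 0/1 ✗
(2,3)2 2/2 ✓
(2,4)2 1/3 ✗
(2,5)1 2/3 ✓
(2,7)1 1/2 ✓
(3,1)1 1/1 ✓
(3,2)1 1/3 ✗
(3,3)2 1/3 ✗
(3,5)1 2/2 ✓
(3,7)1 1/1 ✓
(4,2)2 0/3 ✗
(4,3)1 0/2 ✗
(4,5)1 2/3 ✓
(4,6)2 1/2 ✓
(5,1)2 0/1 ✗
(5,2)1 0/2 ✗
(5,5)1 1/2 ✓
(5,6)2 1/3 ✗
(5,7)1 0/1 ✗
Unsatisfied: (1,7), (2,4), (3,2), (3,3), (4,2), (4,3), (5,1), (5,2), (5,6), (5,7) — 10 in total.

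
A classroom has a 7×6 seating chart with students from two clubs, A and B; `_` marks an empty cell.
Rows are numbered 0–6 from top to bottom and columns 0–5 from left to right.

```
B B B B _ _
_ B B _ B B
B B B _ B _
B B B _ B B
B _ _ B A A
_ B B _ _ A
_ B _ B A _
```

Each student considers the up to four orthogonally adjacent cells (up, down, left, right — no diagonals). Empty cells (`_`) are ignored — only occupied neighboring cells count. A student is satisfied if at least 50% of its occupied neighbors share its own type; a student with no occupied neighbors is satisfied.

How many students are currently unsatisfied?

4

Row 0: (0,0)B 1/1 satisfied · (0,1)B 3/3 satisfied · (0,2)B 3/3 satisfied · (0,3)B 1/1 satisfied
Row 1: (1,1)B 3/3 satisfied · (1,2)B 3/3 satisfied · (1,4)B 2/2 satisfied · (1,5)B 1/1 satisfied
Row 2: (2,0)B 2/2 satisfied · (2,1)B 4/4 satisfied · (2,2)B 3/3 satisfied · (2,4)B 2/2 satisfied
Row 3: (3,0)B 3/3 satisfied · (3,1)B 3/3 satisfied · (3,2)B 2/2 satisfied · (3,4)B 2/3 satisfied · (3,5)B 1/2 satisfied
Row 4: (4,0)B 1/1 satisfied · (4,3)B 0/1 not · (4,4)A 1/3 not · (4,5)A 2/3 satisfied
Row 5: (5,1)B 2/2 satisfied · (5,2)B 1/1 satisfied · (5,5)A 1/1 satisfied
Row 6: (6,1)B 1/1 satisfied · (6,3)B 0/1 not · (6,4)A 0/1 not
Unsatisfied: (4,3), (4,4), (6,3), (6,4) — 4 in total.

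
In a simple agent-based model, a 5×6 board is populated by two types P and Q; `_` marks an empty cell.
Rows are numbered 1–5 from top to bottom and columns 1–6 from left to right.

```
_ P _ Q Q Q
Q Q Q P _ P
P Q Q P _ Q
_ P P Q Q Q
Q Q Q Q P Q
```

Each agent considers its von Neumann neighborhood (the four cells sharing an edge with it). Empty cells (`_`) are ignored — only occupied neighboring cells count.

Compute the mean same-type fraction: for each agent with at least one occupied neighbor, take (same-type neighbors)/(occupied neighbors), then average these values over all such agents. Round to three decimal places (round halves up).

0.493

(1,2)P 0/1
(1,4)Q 1/2
(1,5)Q 2/2
(1,6)Q 1/2
(2,1)Q 1/2
(2,2)Q 3/4
(2,3)Q 2/3
(2,4)P 1/3
(2,6)P 0/2
(3,1)P 0/2
(3,2)Q 2/4
(3,3)Q 2/4
(3,4)P 1/3
(3,6)Q 1/2
(4,2)P 1/3
(4,3)P 1/4
(4,4)Q 2/4
(4,5)Q 2/3
(4,6)Q 3/3
(5,1)Q 1/1
(5,2)Q 2/3
(5,3)Q 2/3
(5,4)Q 2/3
(5,5)P 0/3
(5,6)Q 1/2
Sum over 25 agents: 0/1 + 1/2 + 2/2 + 1/2 + 1/2 + 3/4 + 2/3 + 1/3 + 0/2 + 0/2 + 2/4 + 2/4 + 1/3 + 1/2 + 1/3 + 1/4 + 2/4 + 2/3 + 3/3 + 1/1 + 2/3 + 2/3 + 2/3 + 0/3 + 1/2 = 37/3; mean = 37/3 ÷ 25 = 37/75 = 0.493333… → 0.493.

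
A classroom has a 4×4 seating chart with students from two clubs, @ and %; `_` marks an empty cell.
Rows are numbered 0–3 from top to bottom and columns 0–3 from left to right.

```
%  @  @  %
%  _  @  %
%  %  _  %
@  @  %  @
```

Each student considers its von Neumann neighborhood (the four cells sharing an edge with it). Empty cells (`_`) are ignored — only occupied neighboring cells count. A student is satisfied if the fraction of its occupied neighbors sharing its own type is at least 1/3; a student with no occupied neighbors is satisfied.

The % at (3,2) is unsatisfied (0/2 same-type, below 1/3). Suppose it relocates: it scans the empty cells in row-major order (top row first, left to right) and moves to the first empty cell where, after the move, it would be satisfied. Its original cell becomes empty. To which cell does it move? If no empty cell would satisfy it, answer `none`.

Vacating (3,2). Empty cells in order:
  (1,1): 2/4 same-type → satisfied — stop here.

(1,1)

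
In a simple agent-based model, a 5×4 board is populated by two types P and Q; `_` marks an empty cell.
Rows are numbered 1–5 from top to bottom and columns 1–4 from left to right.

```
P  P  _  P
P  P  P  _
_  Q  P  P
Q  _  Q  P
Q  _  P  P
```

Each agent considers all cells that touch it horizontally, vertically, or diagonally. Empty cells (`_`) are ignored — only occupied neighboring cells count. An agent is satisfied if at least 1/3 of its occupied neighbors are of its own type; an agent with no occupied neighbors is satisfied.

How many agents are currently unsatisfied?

1

(1,1)P 3/3 ok
(1,2)P 4/4 ok
(1,4)P 1/1 ok
(2,1)P 3/4 ok
(2,2)P 5/6 ok
(2,3)P 5/6 ok
(3,2)Q 2/6 ok
(3,3)P 4/6 ok
(3,4)P 3/4 ok
(4,1)Q 2/2 ok
(4,3)Q 1/6 unhappy
(4,4)P 4/5 ok
(5,1)Q 1/1 ok
(5,3)P 2/3 ok
(5,4)P 2/3 ok
Unsatisfied: (4,3) — 1 in total.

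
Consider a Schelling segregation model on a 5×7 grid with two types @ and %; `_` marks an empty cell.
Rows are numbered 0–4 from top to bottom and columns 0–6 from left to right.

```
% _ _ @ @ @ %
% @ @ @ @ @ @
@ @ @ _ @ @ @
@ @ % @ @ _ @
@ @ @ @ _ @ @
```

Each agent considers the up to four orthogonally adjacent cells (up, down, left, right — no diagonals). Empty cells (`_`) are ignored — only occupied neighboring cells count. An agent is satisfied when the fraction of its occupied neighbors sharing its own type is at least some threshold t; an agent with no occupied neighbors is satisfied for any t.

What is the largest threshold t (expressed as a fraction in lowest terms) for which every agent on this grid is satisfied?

0/1

Row 0: (0,0)% 1/1 · (0,3)@ 2/2 · (0,4)@ 3/3 · (0,5)@ 2/3 · (0,6)% 0/2
Row 1: (1,0)% 1/3 · (1,1)@ 2/3 · (1,2)@ 3/3 · (1,3)@ 3/3 · (1,4)@ 4/4 · (1,5)@ 4/4 · (1,6)@ 2/3
Row 2: (2,0)@ 2/3 · (2,1)@ 4/4 · (2,2)@ 2/3 · (2,4)@ 3/3 · (2,5)@ 3/3 · (2,6)@ 3/3
Row 3: (3,0)@ 3/3 · (3,1)@ 3/4 · (3,2)% 0/4 · (3,3)@ 2/3 · (3,4)@ 2/2 · (3,6)@ 2/2
Row 4: (4,0)@ 2/2 · (4,1)@ 3/3 · (4,2)@ 2/3 · (4,3)@ 2/2 · (4,5)@ 1/1 · (4,6)@ 2/2
The smallest same-type fraction is 0/2 at (0,6), which reduces to 0/1. Any threshold above that leaves this agent unsatisfied.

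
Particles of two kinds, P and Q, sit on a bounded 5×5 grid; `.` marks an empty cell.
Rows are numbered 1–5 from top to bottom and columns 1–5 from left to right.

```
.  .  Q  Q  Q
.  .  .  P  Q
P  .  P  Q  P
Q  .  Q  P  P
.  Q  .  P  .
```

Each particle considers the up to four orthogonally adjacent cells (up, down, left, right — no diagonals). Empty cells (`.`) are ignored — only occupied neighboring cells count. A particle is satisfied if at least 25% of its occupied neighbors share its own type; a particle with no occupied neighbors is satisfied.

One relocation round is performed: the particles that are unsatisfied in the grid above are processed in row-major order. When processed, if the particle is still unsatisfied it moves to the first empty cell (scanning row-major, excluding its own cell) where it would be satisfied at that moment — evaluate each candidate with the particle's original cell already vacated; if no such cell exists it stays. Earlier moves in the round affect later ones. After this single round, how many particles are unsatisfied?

0

Initially unsatisfied (in order): (2,4), (3,1), (3,3), (3,4), (4,1), (4,3).
  (2,4) → (1,1).
  (3,1) → (1,2).
  (3,3) → (2,1).
  (3,4) → (2,3).
  (4,1): now satisfied by earlier moves; stays.
  (4,3) → (2,2).
Resulting grid:
P P Q Q Q
P Q Q . Q
. . . . P
Q . . P P
. Q . P .
All satisfied now.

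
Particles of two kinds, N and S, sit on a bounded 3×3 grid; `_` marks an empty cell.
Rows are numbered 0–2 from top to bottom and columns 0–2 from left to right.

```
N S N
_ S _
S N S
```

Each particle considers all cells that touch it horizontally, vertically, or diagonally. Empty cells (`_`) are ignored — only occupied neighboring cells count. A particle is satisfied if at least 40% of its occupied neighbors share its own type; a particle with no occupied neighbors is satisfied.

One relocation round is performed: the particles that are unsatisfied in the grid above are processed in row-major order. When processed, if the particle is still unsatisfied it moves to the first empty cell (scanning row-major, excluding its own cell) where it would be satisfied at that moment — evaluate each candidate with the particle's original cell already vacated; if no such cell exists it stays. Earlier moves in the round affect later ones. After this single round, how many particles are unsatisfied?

Initially unsatisfied (in order): (0,0), (0,1), (0,2), (2,1).
  (0,0) → (1,2).
  (0,1) → (0,0).
  (0,2): now satisfied by earlier moves; stays.
  (2,1) → (0,1).
Resulting grid:
S N N
_ S N
S _ S
All satisfied now.

0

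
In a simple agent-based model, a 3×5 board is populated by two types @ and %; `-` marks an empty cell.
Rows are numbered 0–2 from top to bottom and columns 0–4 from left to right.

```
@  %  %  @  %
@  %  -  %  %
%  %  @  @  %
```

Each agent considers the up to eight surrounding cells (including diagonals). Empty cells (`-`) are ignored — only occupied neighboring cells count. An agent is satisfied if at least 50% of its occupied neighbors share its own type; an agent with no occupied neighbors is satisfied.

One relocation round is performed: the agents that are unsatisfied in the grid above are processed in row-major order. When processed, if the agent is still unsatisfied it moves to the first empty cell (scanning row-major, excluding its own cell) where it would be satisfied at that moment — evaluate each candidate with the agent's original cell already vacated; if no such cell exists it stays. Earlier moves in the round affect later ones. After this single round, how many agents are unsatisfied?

5

Initially unsatisfied (in order): (0,0), (0,3), (1,0), (2,2), (2,3).
  (0,0): no empty cell satisfies it; stays.
  (0,3): no empty cell satisfies it; stays.
  (1,0): no empty cell satisfies it; stays.
  (2,2): no empty cell satisfies it; stays.
  (2,3): no empty cell satisfies it; stays.
Resulting grid:
@ % % @ %
@ % - % %
% % @ @ %
Unsatisfied now: (0,0), (0,3), (1,0), (2,2), (2,3).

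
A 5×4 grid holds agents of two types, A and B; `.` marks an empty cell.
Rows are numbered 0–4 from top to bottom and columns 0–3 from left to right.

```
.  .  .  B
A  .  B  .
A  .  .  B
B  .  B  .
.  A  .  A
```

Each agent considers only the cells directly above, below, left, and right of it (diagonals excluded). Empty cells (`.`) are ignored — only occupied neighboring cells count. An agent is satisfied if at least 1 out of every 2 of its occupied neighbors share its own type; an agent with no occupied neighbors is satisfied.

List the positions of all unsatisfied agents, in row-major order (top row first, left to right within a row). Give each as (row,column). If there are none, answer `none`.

Row 0: (0,3)B 0/0 ok
Row 1: (1,0)A 1/1 ok · (1,2)B 0/0 ok
Row 2: (2,0)A 1/2 ok · (2,3)B 0/0 ok
Row 3: (3,0)B 0/1 unhappy · (3,2)B 0/0 ok
Row 4: (4,1)A 0/0 ok · (4,3)A 0/0 ok

(3,0)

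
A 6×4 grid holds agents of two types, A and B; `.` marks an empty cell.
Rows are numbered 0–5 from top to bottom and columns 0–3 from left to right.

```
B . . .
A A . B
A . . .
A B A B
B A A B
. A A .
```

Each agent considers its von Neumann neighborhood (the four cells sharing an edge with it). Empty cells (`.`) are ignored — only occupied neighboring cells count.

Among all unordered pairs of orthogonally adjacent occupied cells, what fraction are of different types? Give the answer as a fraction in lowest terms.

8/17

Scan each occupied cell's neighbors to the right and below so each pair is counted once.
Row 0: B(0,0)–A(1,0)≠  → 1/1 unlike.
Row 1: A(1,0)–A(1,1)= A(1,0)–A(2,0)=  → 0/2 unlike.
Row 2: A(2,0)–A(3,0)=  → 0/1 unlike.
Row 3: A(3,0)–B(3,1)≠ A(3,0)–B(4,0)≠ B(3,1)–A(3,2)≠ B(3,1)–A(4,1)≠ A(3,2)–B(3,3)≠ A(3,2)–A(4,2)= B(3,3)–B(4,3)=  → 5/7 unlike.
Row 4: B(4,0)–A(4,1)≠ A(4,1)–A(4,2)= A(4,1)–A(5,1)= A(4,2)–B(4,3)≠ A(4,2)–A(5,2)=  → 2/5 unlike.
Row 5: A(5,1)–A(5,2)=  → 0/1 unlike.
Total adjacent occupied pairs: 17; unlike-type pairs: 8.
8/17 is already in lowest terms.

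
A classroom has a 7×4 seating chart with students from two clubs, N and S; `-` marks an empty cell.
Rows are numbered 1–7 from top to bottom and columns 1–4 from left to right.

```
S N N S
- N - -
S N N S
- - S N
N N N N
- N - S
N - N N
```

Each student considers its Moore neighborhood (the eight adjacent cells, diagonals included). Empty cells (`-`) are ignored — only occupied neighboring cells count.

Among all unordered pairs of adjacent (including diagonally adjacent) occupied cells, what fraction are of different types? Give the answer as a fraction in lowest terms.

17/36

Scan each occupied cell's neighbors to the right and below (and the two forward diagonals) so each pair is counted once.
From row 1: 3 unlike of 6 pairs (running 3/6).
From row 2: 1 unlike of 3 pairs (running 4/9).
From row 3: 5 unlike of 8 pairs (running 9/17).
From row 4: 4 unlike of 6 pairs (running 13/23).
From row 5: 2 unlike of 8 pairs (running 15/31).
From row 6: 2 unlike of 4 pairs (running 17/35).
From row 7: 0 unlike of 1 pairs (running 17/36).
Total adjacent occupied pairs: 36; unlike-type pairs: 17.
17/36 is already in lowest terms.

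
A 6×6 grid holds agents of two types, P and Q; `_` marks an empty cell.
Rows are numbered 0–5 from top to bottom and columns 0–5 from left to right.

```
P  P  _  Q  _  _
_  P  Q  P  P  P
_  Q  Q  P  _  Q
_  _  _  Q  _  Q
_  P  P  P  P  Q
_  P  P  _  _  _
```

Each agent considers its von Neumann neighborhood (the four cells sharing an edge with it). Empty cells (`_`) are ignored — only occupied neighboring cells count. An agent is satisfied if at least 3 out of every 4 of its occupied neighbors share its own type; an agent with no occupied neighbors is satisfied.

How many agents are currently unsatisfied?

(0,0)P 1/1 ✓
(0,1)P 2/2 ✓
(0,3)Q 0/1 ✗
(1,1)P 1/3 ✗
(1,2)Q 1/3 ✗
(1,3)P 2/4 ✗
(1,4)P 2/2 ✓
(1,5)P 1/2 ✗
(2,1)Q 1/2 ✗
(2,2)Q 2/3 ✗
(2,3)P 1/3 ✗
(2,5)Q 1/2 ✗
(3,3)Q 0/2 ✗
(3,5)Q 2/2 ✓
(4,1)P 2/2 ✓
(4,2)P 3/3 ✓
(4,3)P 2/3 ✗
(4,4)P 1/2 ✗
(4,5)Q 1/2 ✗
(5,1)P 2/2 ✓
(5,2)P 2/2 ✓
Unsatisfied: (0,3), (1,1), (1,2), (1,3), (1,5), (2,1), (2,2), (2,3), (2,5), (3,3), (4,3), (4,4), (4,5) — 13 in total.

13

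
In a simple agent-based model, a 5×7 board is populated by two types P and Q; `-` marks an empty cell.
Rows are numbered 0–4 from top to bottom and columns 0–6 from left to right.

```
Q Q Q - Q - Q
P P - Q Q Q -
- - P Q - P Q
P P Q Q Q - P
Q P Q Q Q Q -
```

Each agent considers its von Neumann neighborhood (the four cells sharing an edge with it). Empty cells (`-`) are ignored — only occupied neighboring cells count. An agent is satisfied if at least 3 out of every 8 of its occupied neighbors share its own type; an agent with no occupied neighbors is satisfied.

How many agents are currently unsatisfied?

Row 0: (0,0)Q 1/2 satisfied · (0,1)Q 2/3 satisfied · (0,2)Q 1/1 satisfied · (0,4)Q 1/1 satisfied · (0,6)Q 0/0 satisfied
Row 1: (1,0)P 1/2 satisfied · (1,1)P 1/2 satisfied · (1,3)Q 2/2 satisfied · (1,4)Q 3/3 satisfied · (1,5)Q 1/2 satisfied
Row 2: (2,2)P 0/2 not · (2,3)Q 2/3 satisfied · (2,5)P 0/2 not · (2,6)Q 0/2 not
Row 3: (3,0)P 1/2 satisfied · (3,1)P 2/3 satisfied · (3,2)Q 2/4 satisfied · (3,3)Q 4/4 satisfied · (3,4)Q 2/2 satisfied · (3,6)P 0/1 not
Row 4: (4,0)Q 0/2 not · (4,1)P 1/3 not · (4,2)Q 2/3 satisfied · (4,3)Q 3/3 satisfied · (4,4)Q 3/3 satisfied · (4,5)Q 1/1 satisfied
Unsatisfied: (2,2), (2,5), (2,6), (3,6), (4,0), (4,1) — 6 in total.

6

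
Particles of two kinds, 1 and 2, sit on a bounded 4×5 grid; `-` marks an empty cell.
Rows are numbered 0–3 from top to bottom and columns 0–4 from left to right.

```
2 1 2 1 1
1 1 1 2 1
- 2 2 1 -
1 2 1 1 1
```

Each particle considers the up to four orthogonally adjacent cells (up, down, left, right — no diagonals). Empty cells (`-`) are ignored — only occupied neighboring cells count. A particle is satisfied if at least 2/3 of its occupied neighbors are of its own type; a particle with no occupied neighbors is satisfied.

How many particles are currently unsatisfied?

Row 0: (0,0)2 0/2 not · (0,1)1 1/3 not · (0,2)2 0/3 not · (0,3)1 1/3 not · (0,4)1 2/2 satisfied
Row 1: (1,0)1 1/2 not · (1,1)1 3/4 satisfied · (1,2)1 1/4 not · (1,3)2 0/4 not · (1,4)1 1/2 not
Row 2: (2,1)2 2/3 satisfied · (2,2)2 1/4 not · (2,3)1 1/3 not
Row 3: (3,0)1 0/1 not · (3,1)2 1/3 not · (3,2)1 1/3 not · (3,3)1 3/3 satisfied · (3,4)1 1/1 satisfied
Unsatisfied: (0,0), (0,1), (0,2), (0,3), (1,0), (1,2), (1,3), (1,4), (2,2), (2,3), (3,0), (3,1), (3,2) — 13 in total.

13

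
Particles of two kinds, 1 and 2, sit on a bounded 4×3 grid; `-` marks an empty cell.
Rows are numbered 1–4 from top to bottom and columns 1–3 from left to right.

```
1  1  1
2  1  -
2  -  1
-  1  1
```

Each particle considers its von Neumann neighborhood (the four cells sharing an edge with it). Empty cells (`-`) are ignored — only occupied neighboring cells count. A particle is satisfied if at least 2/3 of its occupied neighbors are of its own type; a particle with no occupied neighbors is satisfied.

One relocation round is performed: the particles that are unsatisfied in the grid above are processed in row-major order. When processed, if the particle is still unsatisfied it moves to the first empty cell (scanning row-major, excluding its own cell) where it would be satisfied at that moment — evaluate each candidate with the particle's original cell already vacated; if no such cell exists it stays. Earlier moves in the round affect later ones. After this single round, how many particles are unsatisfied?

1

Initially unsatisfied (in order): (1,1), (2,1), (2,2).
  (1,1) → (2,3).
  (2,1): no empty cell satisfies it; stays.
  (2,2): now satisfied by earlier moves; stays.
Resulting grid:
- 1 1
2 1 1
2 - 1
- 1 1
Unsatisfied now: (2,1).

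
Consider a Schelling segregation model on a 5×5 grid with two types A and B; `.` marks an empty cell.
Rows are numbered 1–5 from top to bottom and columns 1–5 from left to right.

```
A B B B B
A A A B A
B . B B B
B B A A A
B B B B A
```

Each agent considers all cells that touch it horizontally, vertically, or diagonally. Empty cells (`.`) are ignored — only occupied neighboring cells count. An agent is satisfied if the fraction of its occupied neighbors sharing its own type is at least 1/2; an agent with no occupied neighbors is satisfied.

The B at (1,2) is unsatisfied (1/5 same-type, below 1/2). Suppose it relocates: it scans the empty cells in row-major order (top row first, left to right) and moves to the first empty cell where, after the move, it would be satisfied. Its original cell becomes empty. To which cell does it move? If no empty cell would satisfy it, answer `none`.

(3,2)

Vacating (1,2). Empty cells in order:
  (3,2): 4/8 same-type → satisfied — stop here.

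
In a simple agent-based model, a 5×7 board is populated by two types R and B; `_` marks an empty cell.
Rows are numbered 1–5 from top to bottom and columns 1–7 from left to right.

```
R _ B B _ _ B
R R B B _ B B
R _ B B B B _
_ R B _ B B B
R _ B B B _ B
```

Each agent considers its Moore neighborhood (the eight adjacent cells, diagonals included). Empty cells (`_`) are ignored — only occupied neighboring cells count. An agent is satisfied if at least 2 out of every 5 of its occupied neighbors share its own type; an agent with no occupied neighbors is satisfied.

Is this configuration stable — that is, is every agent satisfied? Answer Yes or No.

Yes

Row 1: (1,1)R 2/2 ok · (1,3)B 3/4 ok · (1,4)B 3/3 ok · (1,7)B 2/2 ok
Row 2: (2,1)R 3/3 ok · (2,2)R 3/6 ok · (2,3)B 5/6 ok · (2,4)B 6/6 ok · (2,6)B 4/4 ok · (2,7)B 3/3 ok
Row 3: (3,1)R 3/3 ok · (3,3)B 4/6 ok · (3,4)B 6/6 ok · (3,5)B 6/6 ok · (3,6)B 6/6 ok
Row 4: (4,2)R 2/5 ok · (4,3)B 4/5 ok · (4,5)B 6/6 ok · (4,6)B 6/6 ok · (4,7)B 3/3 ok
Row 5: (5,1)R 1/1 ok · (5,3)B 2/3 ok · (5,4)B 4/4 ok · (5,5)B 3/3 ok · (5,7)B 2/2 ok
All meet the threshold, so the configuration is stable.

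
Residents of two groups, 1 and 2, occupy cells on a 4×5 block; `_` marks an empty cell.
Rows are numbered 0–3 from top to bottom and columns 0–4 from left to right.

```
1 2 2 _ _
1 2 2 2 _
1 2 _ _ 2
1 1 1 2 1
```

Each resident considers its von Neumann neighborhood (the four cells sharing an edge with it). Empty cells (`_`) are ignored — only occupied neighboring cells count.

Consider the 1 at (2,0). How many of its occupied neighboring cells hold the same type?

2

Occupied neighbors of (2,0): (1,0)=1, (3,0)=1, (2,1)=2.
Same type (1): 2 of 3.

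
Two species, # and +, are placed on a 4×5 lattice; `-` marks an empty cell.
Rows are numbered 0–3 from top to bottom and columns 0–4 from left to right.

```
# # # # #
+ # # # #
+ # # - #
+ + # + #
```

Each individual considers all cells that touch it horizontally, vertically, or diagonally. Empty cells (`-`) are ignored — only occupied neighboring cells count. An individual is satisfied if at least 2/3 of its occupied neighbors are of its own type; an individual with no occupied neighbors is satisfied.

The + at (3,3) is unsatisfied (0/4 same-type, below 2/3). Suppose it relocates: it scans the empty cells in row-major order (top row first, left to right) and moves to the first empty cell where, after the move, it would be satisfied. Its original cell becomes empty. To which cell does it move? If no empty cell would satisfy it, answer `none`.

none

Vacating (3,3). Empty cells in order:
  (2,3): 0/7 same-type → still unsatisfied.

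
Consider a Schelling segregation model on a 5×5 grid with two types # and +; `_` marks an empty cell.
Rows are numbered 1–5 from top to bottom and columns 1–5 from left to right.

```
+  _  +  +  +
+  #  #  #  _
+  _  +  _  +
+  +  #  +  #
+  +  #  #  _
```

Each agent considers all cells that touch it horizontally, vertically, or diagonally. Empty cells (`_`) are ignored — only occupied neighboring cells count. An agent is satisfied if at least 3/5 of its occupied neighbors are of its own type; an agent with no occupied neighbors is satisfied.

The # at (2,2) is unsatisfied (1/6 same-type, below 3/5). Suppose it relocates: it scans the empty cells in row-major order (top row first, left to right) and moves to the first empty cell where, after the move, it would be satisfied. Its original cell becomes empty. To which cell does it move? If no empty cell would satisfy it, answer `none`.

(5,5)

Vacating (2,2). Empty cells in order:
  (1,2): 1/4 same-type → still unsatisfied.
  (2,5): 1/4 same-type → still unsatisfied.
  (3,2): 2/7 same-type → still unsatisfied.
  (3,4): 4/7 same-type → still unsatisfied.
  (5,5): 2/3 same-type → satisfied — stop here.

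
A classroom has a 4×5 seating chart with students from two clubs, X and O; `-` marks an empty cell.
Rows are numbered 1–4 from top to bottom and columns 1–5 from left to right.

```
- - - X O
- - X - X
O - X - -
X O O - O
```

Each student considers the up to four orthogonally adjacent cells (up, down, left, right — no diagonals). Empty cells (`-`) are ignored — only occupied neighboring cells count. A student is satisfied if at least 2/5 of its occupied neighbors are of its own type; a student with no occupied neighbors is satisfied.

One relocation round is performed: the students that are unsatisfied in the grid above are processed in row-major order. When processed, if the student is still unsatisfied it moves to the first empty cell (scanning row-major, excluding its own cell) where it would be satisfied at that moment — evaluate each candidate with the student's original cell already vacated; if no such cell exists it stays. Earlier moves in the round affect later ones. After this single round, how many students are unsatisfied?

1

Initially unsatisfied (in order): (1,4), (1,5), (2,5), (3,1), (4,1).
  (1,4) → (1,1).
  (1,5) → (1,4).
  (2,5): now satisfied by earlier moves; stays.
  (3,1) → (1,3).
  (4,1) → (1,2).
Resulting grid:
X X O O -
- - X - X
- - X - -
- O O - O
Unsatisfied now: (1,3).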